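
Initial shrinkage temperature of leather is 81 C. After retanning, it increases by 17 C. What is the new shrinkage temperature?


New Ts = 81 + 17 = 98 C


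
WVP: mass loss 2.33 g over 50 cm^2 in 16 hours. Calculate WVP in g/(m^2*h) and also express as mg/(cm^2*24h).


WVP = 29.13 g/(m^2*h)
Daily rate = 69.90 mg/(cm^2*24h)

WVP = 2.33 / (50 x 16) x 10000 = 29.13 g/(m^2*h)
Mass loss in mg = 2.33 x 1000 = 2330 mg
Per cm^2 per 24h in mg: 2330 x 24 / (50 x 16) = 55920 / 800 = 69.90 mg/(cm^2*24h)


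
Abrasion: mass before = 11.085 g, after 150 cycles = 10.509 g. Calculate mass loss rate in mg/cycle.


3.840 mg/cycle

Mass loss = 11.085 - 10.509 = 0.576 g
Rate = 0.576 / 150 x 1000 = 3.840 mg/cycle


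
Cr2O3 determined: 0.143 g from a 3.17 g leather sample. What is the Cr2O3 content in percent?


Cr2O3% = 0.143 / 3.17 x 100
Cr2O3% = 4.51%


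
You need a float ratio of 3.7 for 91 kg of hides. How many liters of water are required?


Water = hide weight x target ratio
Water = 91 x 3.7 = 336.7 L


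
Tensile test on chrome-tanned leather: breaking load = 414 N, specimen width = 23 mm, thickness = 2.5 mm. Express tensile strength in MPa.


Cross-section = 23 x 2.5 = 57.5 mm^2
TS = 414 / 57.5 = 7.20 MPa
(1 N/mm^2 = 1 MPa)


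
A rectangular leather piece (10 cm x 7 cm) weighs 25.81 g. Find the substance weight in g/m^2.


Area = 10 x 7 = 70 cm^2
SW = 25.81 / 70 x 10000 = 3687.1 g/m^2


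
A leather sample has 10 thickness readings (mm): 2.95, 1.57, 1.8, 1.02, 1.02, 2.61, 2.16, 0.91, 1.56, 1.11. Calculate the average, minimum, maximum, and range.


Average = 1.67 mm
Min = 0.91 mm
Max = 2.95 mm
Range = 2.04 mm

Sum = 16.71
Average = 16.71 / 10 = 1.67 mm
Minimum = 0.91 mm
Maximum = 2.95 mm
Range = 2.95 - 0.91 = 2.04 mm


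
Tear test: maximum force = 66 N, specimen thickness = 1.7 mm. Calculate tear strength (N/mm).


Tear strength = force / thickness
Tear = 66 / 1.7 = 38.8 N/mm


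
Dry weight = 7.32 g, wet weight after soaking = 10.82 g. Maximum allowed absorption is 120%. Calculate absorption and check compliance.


WA = (10.82 - 7.32) / 7.32 x 100 = 47.8%
Maximum allowed: 120%
Compliant: Yes


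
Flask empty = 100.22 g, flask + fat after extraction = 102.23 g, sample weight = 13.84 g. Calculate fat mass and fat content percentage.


Fat mass = 102.23 - 100.22 = 2.01 g
Fat% = 2.01 / 13.84 x 100 = 14.5%


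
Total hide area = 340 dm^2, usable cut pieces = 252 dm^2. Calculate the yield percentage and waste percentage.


Yield = 74.1%
Waste = 25.9%


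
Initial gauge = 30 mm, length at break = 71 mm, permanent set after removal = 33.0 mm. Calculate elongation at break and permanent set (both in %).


Elongation at break = (71 - 30) / 30 x 100 = 136.7%
Permanent set = (33.0 - 30) / 30 x 100 = 10.0%


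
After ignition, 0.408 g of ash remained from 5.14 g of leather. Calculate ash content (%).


Ash% = 0.408 / 5.14 x 100
Ash% = 7.94%


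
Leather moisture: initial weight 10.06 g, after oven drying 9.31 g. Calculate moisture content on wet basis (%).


Moisture = 10.06 - 9.31 = 0.75 g
MC = 0.75 / 10.06 x 100 = 7.5%


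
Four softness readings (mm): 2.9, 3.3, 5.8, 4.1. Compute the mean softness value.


4.03 mm

Sum = 2.9 + 3.3 + 5.8 + 4.1
Mean = 16.1 / 4 = 4.03 mm


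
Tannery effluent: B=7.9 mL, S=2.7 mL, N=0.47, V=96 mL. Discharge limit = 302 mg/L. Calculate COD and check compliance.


COD = 203.7 mg/L
Compliant: Yes

COD = (7.9 - 2.7) x 0.47 x 8000 / 96 = 203.7 mg/L
Limit: 302 mg/L
Compliant: Yes


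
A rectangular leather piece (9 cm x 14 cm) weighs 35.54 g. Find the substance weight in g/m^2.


2820.6 g/m^2

Area = 9 x 14 = 126 cm^2
SW = 35.54 / 126 x 10000 = 2820.6 g/m^2


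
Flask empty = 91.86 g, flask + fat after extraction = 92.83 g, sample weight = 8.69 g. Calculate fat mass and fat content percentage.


Fat mass = 0.97 g
Fat content = 11.2%

Fat mass = 92.83 - 91.86 = 0.97 g
Fat% = 0.97 / 8.69 x 100 = 11.2%


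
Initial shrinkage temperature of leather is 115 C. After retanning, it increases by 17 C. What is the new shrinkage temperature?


New Ts = 115 + 17 = 132 C


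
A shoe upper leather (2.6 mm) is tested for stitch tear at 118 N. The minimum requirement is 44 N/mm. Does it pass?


STS = 45.4 N/mm
Passes: Yes

STS = 118 / 2.6 = 45.4 N/mm
Minimum required: 44 N/mm
Passes: Yes


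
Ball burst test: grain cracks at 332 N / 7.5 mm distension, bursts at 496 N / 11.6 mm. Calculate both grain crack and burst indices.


Crack index = 44.3 N/mm
Burst index = 42.8 N/mm

Crack index = 332 / 7.5 = 44.3 N/mm
Burst index = 496 / 11.6 = 42.8 N/mm


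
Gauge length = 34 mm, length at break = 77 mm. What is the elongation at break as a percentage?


Extension = 77 - 34 = 43 mm
Elongation = 43 / 34 x 100 = 126.5%


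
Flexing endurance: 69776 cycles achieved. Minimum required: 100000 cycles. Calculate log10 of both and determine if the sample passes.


Achieved: log10 = 4.84
Required: log10 = 5.00
Passes: No

log10(69776) = 4.84
log10(100000) = 5.00
Passes: No


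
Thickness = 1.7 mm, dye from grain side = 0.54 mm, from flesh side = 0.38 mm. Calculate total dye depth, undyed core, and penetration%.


Total dyed = 0.54 + 0.38 = 0.92 mm
Undyed core = 1.7 - 0.92 = 0.78 mm
Penetration = 0.92 / 1.7 x 100 = 54.1%


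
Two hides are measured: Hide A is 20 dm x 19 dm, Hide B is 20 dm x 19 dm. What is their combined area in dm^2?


760 dm^2


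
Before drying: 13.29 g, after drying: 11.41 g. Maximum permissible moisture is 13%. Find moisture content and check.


Moisture content = 14.1%
Acceptable: No


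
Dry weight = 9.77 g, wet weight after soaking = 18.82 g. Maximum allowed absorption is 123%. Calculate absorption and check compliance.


WA = (18.82 - 9.77) / 9.77 x 100 = 92.6%
Maximum allowed: 123%
Compliant: Yes


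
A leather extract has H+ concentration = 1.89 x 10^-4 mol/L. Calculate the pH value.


pH = 3.72


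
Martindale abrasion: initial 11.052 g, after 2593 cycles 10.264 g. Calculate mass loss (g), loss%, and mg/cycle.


Mass loss = 0.788 g
Loss = 7.13%
Rate = 0.304 mg/cycle

Loss = 11.052 - 10.264 = 0.788 g
Loss% = 0.788 / 11.052 x 100 = 7.13%
Rate = 0.788 / 2593 x 1000 = 0.304 mg/cycle


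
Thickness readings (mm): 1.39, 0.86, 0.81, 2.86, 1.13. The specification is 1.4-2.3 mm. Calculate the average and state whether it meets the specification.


Sum = 7.05
Average = 7.05 / 5 = 1.41 mm
Specification range: 1.4 to 2.3 mm
Within spec: Yes


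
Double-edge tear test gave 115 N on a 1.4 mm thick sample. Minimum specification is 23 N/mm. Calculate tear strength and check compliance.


Tear strength = 82.1 N/mm
Compliant: Yes


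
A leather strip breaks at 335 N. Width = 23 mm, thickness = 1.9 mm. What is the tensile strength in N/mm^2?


7.67 N/mm^2

Cross-sectional area = 23 x 1.9 = 43.7 mm^2
Tensile strength = 335 / 43.7 = 7.67 N/mm^2


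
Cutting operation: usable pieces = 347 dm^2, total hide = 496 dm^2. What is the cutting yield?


70.0%

Yield = usable / total x 100
Yield = 347 / 496 x 100 = 70.0%


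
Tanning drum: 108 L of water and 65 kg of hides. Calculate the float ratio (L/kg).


Float ratio = water / hide weight
Ratio = 108 / 65 = 1.7


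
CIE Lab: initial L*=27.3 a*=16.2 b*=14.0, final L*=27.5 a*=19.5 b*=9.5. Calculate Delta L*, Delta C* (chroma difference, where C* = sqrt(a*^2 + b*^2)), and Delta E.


Delta L* = 0.2
Delta C* = 0.28
Delta E = 5.58

Delta L* = 27.5 - 27.3 = 0.2
C1* = sqrt((16.2)^2 + (14.0)^2) = 21.411
C2* = sqrt((19.5)^2 + (9.5)^2) = 21.691
Delta C* = 21.691 - 21.411 = 0.28
Delta E = sqrt((0.2)^2 + (3.3)^2 + (-4.5)^2) = 5.58


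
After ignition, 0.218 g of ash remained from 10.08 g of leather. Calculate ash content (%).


2.16%


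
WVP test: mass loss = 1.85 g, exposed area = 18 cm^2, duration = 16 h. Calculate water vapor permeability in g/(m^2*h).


64.24 g/(m^2*h)


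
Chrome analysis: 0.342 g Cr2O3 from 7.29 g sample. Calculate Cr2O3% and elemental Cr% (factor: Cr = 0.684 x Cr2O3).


Cr2O3 = 4.69%
Cr = 3.21%

Cr2O3% = 0.342 / 7.29 x 100 = 4.69%
Cr% = 4.69 x 0.684 = 3.21%


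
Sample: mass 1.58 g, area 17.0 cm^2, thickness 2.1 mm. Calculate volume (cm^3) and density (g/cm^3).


Thickness in cm = 2.1 / 10 = 0.21 cm
Volume = 17.0 x 0.21 = 3.570 cm^3
Density = 1.58 / 3.570 = 0.443 g/cm^3


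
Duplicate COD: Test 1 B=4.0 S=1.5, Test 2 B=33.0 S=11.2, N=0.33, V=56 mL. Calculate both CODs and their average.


COD1 = (4.0 - 1.5) x 0.33 x 8000 / 56 = 117.9 mg/L
COD2 = (33.0 - 11.2) x 0.33 x 8000 / 56 = 1027.7 mg/L
Average = (117.9 + 1027.7) / 2 = 572.8 mg/L


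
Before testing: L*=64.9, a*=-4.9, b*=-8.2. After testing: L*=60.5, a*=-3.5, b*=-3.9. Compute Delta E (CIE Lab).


dL = 60.5 - 64.9 = -4.4
da = -3.5 - (-4.9) = 1.4
db = -3.9 - (-8.2) = 4.3
dE = sqrt((-4.4)^2 + (1.4)^2 + (4.3)^2) = 6.31


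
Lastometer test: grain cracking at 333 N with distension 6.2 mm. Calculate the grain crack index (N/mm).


Grain crack index = force / distension
Index = 333 / 6.2 = 53.7 N/mm


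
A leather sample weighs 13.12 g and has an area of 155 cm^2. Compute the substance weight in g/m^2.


Substance weight = mass / area x 10000
SW = 13.12 / 155 x 10000
SW = 846.5 g/m^2


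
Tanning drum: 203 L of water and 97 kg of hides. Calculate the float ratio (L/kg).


2.1


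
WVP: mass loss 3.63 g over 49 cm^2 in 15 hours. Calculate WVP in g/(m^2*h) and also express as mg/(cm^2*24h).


WVP = 3.63 / (49 x 15) x 10000 = 49.39 g/(m^2*h)
Mass loss in mg = 3.63 x 1000 = 3630 mg
Per cm^2 per 24h in mg: 3630 x 24 / (49 x 15) = 87120 / 735 = 118.53 mg/(cm^2*24h)


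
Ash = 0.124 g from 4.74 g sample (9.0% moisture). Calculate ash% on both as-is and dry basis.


As-is ash = 2.62%
Dry-basis ash = 2.87%


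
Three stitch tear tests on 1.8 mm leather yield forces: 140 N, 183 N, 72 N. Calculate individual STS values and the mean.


STS1 = 77.8 N/mm
STS2 = 101.7 N/mm
STS3 = 40.0 N/mm
Mean = 73.2 N/mm

STS1 = 140 / 1.8 = 77.8 N/mm
STS2 = 183 / 1.8 = 101.7 N/mm
STS3 = 72 / 1.8 = 40.0 N/mm
Mean = (77.8 + 101.7 + 40.0) / 3 = 73.2 N/mm


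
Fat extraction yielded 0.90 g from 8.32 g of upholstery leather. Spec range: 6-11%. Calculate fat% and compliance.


Fat content = 10.8%
Compliant: Yes

Fat% = 0.90 / 8.32 x 100 = 10.8%
Spec range: 6-11%
Compliant: Yes


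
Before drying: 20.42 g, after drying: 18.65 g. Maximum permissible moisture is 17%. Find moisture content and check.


Moisture content = 8.7%
Acceptable: Yes


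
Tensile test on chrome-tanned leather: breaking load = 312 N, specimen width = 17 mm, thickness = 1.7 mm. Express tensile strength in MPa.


Cross-section = 17 x 1.7 = 28.9 mm^2
TS = 312 / 28.9 = 10.80 MPa
(1 N/mm^2 = 1 MPa)


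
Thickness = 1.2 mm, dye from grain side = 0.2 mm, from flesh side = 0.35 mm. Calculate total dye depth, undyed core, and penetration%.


Total dyed = 0.55 mm
Undyed core = 0.65 mm
Penetration = 45.8%

Total dyed = 0.2 + 0.35 = 0.55 mm
Undyed core = 1.2 - 0.55 = 0.65 mm
Penetration = 0.55 / 1.2 x 100 = 45.8%


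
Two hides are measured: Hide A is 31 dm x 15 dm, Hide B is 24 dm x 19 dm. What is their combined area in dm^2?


921 dm^2


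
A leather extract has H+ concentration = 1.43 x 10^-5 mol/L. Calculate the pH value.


pH = -log10[H+]
pH = -log10(1.43 x 10^-5) = 4.84


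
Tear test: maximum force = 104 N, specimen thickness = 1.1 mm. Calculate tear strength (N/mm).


Tear strength = force / thickness
Tear = 104 / 1.1 = 94.5 N/mm


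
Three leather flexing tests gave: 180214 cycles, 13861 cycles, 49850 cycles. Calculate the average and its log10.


Average = 81308 cycles
log10 = 4.91


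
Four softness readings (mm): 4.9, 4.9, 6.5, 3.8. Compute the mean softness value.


5.03 mm

Sum = 4.9 + 4.9 + 6.5 + 3.8
Mean = 20.1 / 4 = 5.03 mm


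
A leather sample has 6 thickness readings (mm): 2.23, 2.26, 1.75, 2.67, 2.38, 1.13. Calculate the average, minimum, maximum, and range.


Sum = 12.42
Average = 12.42 / 6 = 2.07 mm
Minimum = 1.13 mm
Maximum = 2.67 mm
Range = 2.67 - 1.13 = 1.54 mm


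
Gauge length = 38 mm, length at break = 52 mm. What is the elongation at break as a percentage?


36.8%

Extension = 52 - 38 = 14 mm
Elongation = 14 / 38 x 100 = 36.8%


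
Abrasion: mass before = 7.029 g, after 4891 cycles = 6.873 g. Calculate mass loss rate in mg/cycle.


Mass loss = 7.029 - 6.873 = 0.156 g
Rate = 0.156 / 4891 x 1000 = 0.032 mg/cycle


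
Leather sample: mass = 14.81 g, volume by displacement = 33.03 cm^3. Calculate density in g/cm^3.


0.448 g/cm^3


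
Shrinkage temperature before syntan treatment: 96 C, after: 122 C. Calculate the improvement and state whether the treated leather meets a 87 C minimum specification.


Improvement = 122 - 96 = 26 C
Spec check: 122 C >= 87 C? Yes


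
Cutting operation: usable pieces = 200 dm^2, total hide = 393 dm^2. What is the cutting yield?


Yield = usable / total x 100
Yield = 200 / 393 x 100 = 50.9%


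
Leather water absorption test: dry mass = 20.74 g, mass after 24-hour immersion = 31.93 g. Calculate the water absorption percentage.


Water absorbed = 31.93 - 20.74 = 11.19 g
WA% = 11.19 / 20.74 x 100 = 54.0%


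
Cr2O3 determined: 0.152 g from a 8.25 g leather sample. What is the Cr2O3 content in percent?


Cr2O3% = 0.152 / 8.25 x 100
Cr2O3% = 1.84%


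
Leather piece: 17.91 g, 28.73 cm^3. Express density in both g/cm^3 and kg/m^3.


Density = 17.91 / 28.73 = 0.623 g/cm^3
Convert: 0.623 x 1000 = 623 kg/m^3


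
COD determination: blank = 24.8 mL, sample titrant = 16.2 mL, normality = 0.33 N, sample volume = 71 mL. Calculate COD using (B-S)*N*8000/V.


319.8 mg/L

COD = (24.8 - 16.2) x 0.33 x 8000 / 71
COD = 8.6 x 0.33 x 8000 / 71
COD = 319.8 mg/L


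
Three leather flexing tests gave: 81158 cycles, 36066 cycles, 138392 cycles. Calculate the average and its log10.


Average = 85205 cycles
log10 = 4.93


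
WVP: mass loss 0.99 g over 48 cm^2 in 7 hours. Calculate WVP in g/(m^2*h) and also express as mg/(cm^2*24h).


WVP = 29.46 g/(m^2*h)
Daily rate = 70.71 mg/(cm^2*24h)

WVP = 0.99 / (48 x 7) x 10000 = 29.46 g/(m^2*h)
Mass loss in mg = 0.99 x 1000 = 990 mg
Per cm^2 per 24h in mg: 990 x 24 / (48 x 7) = 23760 / 336 = 70.71 mg/(cm^2*24h)


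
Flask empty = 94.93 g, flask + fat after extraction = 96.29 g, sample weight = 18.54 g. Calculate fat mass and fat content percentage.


Fat mass = 1.36 g
Fat content = 7.3%


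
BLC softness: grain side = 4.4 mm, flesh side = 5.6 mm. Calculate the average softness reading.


Average = (4.4 + 5.6) / 2
Average = 5.00 mm


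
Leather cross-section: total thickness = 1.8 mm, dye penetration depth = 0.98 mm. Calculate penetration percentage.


54.4%

Penetration% = 0.98 / 1.8 x 100
Penetration = 54.4%


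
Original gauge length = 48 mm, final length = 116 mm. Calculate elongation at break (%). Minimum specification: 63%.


Elongation = 141.7%
Meets spec: Yes

Extension = 116 - 48 = 68 mm
Elongation = 68 / 48 x 100 = 141.7%
Minimum required: 63%
Meets specification: Yes


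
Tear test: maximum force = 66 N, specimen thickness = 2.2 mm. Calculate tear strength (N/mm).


30.0 N/mm

Tear strength = force / thickness
Tear = 66 / 2.2 = 30.0 N/mm


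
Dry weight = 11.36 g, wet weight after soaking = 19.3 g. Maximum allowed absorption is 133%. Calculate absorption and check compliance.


Absorption = 69.9%
Compliant: Yes

WA = (19.3 - 11.36) / 11.36 x 100 = 69.9%
Maximum allowed: 133%
Compliant: Yes


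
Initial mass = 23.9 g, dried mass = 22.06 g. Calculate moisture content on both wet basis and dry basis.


Moisture lost = 23.9 - 22.06 = 1.84 g
Wet basis MC = 1.84 / 23.9 x 100 = 7.7%
Dry basis MC = 1.84 / 22.06 x 100 = 8.3%


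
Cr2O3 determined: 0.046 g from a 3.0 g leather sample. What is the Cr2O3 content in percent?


Cr2O3% = 0.046 / 3.0 x 100
Cr2O3% = 1.53%


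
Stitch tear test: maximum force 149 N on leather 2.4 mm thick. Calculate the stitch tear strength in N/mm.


62.1 N/mm

Stitch tear strength = force / thickness
STS = 149 / 2.4 = 62.1 N/mm


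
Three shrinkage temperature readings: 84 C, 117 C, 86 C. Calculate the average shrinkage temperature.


95.7 C

Average = (84 + 117 + 86) / 3
Average = 287 / 3 = 95.7 C


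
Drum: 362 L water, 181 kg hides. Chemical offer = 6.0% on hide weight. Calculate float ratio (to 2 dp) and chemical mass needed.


Float ratio = 362 / 181 = 2.00
Chemical = 181 x 6.0 / 100 = 10.86 kg


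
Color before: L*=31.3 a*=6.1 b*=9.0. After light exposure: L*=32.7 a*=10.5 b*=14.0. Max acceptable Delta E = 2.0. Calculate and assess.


dL = 1.4, da = 4.4, db = 5.0
dE = sqrt((1.4)^2 + (4.4)^2 + (5.0)^2) = 6.81
Max = 2.0
Passes: No


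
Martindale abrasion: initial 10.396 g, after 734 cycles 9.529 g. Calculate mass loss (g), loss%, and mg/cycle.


Loss = 10.396 - 9.529 = 0.867 g
Loss% = 0.867 / 10.396 x 100 = 8.34%
Rate = 0.867 / 734 x 1000 = 1.181 mg/cycle


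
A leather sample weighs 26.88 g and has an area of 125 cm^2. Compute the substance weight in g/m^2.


Substance weight = mass / area x 10000
SW = 26.88 / 125 x 10000
SW = 2150.4 g/m^2


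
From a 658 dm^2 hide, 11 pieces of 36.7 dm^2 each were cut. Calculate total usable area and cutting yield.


Usable area = 403.7 dm^2
Yield = 61.4%

Total usable = 11 x 36.7 = 403.7 dm^2
Yield = 403.7 / 658 x 100 = 61.4%


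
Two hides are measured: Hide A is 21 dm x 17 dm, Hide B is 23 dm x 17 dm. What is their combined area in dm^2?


748 dm^2

Hide A area = 21 x 17 = 357 dm^2
Hide B area = 23 x 17 = 391 dm^2
Total = 357 + 391 = 748 dm^2


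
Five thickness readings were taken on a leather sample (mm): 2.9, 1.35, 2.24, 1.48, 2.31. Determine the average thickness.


2.06 mm


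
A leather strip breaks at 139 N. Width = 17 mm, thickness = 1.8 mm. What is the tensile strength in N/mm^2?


Cross-sectional area = 17 x 1.8 = 30.6 mm^2
Tensile strength = 139 / 30.6 = 4.54 N/mm^2


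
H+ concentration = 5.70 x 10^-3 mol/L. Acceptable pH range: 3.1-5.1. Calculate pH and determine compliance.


pH = 2.24
Compliant: No

pH = -log10(5.70 x 10^-3) = 2.24
Range: 3.1 to 5.1
Compliant: No


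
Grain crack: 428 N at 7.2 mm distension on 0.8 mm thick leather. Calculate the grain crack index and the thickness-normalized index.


Crack index = 59.4 N/mm
Normalized index = 74.3 N/mm per mm

Crack index = 428 / 7.2 = 59.4 N/mm
Normalized = 59.4 / 0.8 = 74.3 N/mm per mm


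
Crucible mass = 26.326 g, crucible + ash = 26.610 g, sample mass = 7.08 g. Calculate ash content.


Ash mass = 0.284 g
Ash content = 4.01%

Ash mass = 26.610 - 26.326 = 0.284 g
Ash% = 0.284 / 7.08 x 100 = 4.01%


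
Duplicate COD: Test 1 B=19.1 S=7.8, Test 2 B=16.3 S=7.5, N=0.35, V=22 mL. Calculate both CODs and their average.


COD1 = (19.1 - 7.8) x 0.35 x 8000 / 22 = 1438.2 mg/L
COD2 = (16.3 - 7.5) x 0.35 x 8000 / 22 = 1120.0 mg/L
Average = (1438.2 + 1120.0) / 2 = 1279.1 mg/L


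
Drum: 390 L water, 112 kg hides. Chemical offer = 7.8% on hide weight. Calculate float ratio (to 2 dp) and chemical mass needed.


Float ratio = 390 / 112 = 3.48
Chemical = 112 x 7.8 / 100 = 8.736 kg


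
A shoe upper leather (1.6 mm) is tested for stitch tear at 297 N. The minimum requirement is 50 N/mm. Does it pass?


STS = 297 / 1.6 = 185.6 N/mm
Minimum required: 50 N/mm
Passes: Yes


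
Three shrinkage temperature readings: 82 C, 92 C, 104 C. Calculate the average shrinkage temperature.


Average = (82 + 92 + 104) / 3
Average = 278 / 3 = 92.7 C


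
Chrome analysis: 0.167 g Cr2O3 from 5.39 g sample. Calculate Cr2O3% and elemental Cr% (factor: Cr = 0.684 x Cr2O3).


Cr2O3 = 3.10%
Cr = 2.12%

Cr2O3% = 0.167 / 5.39 x 100 = 3.10%
Cr% = 3.10 x 0.684 = 2.12%


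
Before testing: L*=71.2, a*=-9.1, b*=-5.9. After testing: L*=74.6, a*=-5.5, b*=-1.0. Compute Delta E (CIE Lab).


Delta E = 6.97

dL = 74.6 - 71.2 = 3.4
da = -5.5 - (-9.1) = 3.6
db = -1.0 - (-5.9) = 4.9
dE = sqrt((3.4)^2 + (3.6)^2 + (4.9)^2) = 6.97


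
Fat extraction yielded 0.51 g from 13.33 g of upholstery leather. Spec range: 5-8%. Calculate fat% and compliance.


Fat content = 3.8%
Compliant: No


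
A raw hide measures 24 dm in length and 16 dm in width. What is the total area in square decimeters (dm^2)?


Area = length x width
Area = 24 x 16 = 384 dm^2


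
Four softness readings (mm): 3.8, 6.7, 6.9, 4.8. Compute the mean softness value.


Sum = 3.8 + 6.7 + 6.9 + 4.8
Mean = 22.2 / 4 = 5.55 mm


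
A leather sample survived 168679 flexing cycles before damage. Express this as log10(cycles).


5.23

log10(168679) = 5.23


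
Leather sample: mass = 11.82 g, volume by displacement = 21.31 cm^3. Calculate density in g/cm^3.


Density = mass / volume
Density = 11.82 / 21.31 = 0.555 g/cm^3


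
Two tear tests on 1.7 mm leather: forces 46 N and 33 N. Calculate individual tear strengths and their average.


Tear 1 = 46 / 1.7 = 27.1 N/mm
Tear 2 = 33 / 1.7 = 19.4 N/mm
Average = (27.1 + 19.4) / 2 = 23.3 N/mm


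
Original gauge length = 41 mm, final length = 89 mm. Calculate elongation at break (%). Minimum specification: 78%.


Extension = 89 - 41 = 48 mm
Elongation = 48 / 41 x 100 = 117.1%
Minimum required: 78%
Meets specification: Yes


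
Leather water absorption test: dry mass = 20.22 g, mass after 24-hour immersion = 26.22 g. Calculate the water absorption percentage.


29.7%

Water absorbed = 26.22 - 20.22 = 6.00 g
WA% = 6.00 / 20.22 x 100 = 29.7%


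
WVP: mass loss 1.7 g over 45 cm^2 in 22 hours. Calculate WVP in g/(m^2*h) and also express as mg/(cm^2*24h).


WVP = 1.7 / (45 x 22) x 10000 = 17.17 g/(m^2*h)
Mass loss in mg = 1.7 x 1000 = 1700 mg
Per cm^2 per 24h in mg: 1700 x 24 / (45 x 22) = 40800 / 990 = 41.21 mg/(cm^2*24h)


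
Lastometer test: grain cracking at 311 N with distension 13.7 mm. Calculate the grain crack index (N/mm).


22.7 N/mm

Grain crack index = force / distension
Index = 311 / 13.7 = 22.7 N/mm


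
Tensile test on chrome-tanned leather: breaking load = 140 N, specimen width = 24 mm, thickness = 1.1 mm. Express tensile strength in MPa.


Cross-section = 24 x 1.1 = 26.4 mm^2
TS = 140 / 26.4 = 5.30 MPa
(1 N/mm^2 = 1 MPa)


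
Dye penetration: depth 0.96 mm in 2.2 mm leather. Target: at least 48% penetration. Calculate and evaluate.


Penetration = 0.96 / 2.2 x 100 = 43.6%
Target: 48%
Meets target: No


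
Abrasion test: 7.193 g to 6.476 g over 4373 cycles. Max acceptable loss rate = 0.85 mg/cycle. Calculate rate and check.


Rate = 0.164 mg/cycle
Passes: Yes

Loss = 7.193 - 6.476 = 0.717 g
Rate = 0.717 g / 4373 cycles x 1000 = 0.164 mg/cycle
Max = 0.85 mg/cycle
Passes: Yes


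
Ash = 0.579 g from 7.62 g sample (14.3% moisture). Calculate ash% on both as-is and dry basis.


As-is ash = 7.60%
Dry-basis ash = 8.87%

As-is ash% = 0.579 / 7.62 x 100 = 7.60%
Dry mass = 7.62 x (100 - 14.3) / 100 = 6.53034 g
Dry-basis ash% = 0.579 / 6.53034 x 100 = 8.87%


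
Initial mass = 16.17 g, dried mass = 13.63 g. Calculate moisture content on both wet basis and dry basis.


Moisture lost = 16.17 - 13.63 = 2.54 g
Wet basis MC = 2.54 / 16.17 x 100 = 15.7%
Dry basis MC = 2.54 / 13.63 x 100 = 18.6%


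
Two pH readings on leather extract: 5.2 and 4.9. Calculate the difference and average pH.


Difference = |5.2 - 4.9| = 0.3
Average = (5.2 + 4.9) / 2 = 5.05


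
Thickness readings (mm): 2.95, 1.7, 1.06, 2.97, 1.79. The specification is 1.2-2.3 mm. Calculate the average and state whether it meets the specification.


Sum = 10.47
Average = 10.47 / 5 = 2.09 mm
Specification range: 1.2 to 2.3 mm
Within spec: Yes


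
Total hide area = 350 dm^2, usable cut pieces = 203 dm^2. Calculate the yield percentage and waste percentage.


Yield = 203 / 350 x 100 = 58.0%
Waste = 350 - 203 = 147 dm^2
Waste% = 100 - 58.0 = 42.0%


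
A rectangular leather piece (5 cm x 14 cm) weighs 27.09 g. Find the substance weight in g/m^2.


3870.0 g/m^2

Area = 5 x 14 = 70 cm^2
SW = 27.09 / 70 x 10000 = 3870.0 g/m^2


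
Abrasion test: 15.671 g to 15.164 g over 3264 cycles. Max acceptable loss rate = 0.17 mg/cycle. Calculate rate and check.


Loss = 15.671 - 15.164 = 0.507 g
Rate = 0.507 g / 3264 cycles x 1000 = 0.155 mg/cycle
Max = 0.17 mg/cycle
Passes: Yes


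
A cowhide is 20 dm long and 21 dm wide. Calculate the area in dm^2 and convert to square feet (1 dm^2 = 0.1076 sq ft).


Area = 20 x 21 = 420 dm^2
Conversion: 420 x 0.1076 = 45.19 sq ft


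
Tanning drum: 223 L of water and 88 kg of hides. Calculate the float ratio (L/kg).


Float ratio = water / hide weight
Ratio = 223 / 88 = 2.5


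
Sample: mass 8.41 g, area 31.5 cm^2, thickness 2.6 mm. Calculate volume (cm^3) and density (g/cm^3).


Volume = 8.190 cm^3
Density = 1.027 g/cm^3

Thickness in cm = 2.6 / 10 = 0.26 cm
Volume = 31.5 x 0.26 = 8.190 cm^3
Density = 8.41 / 8.190 = 1.027 g/cm^3


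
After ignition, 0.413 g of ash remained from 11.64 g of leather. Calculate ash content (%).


3.55%

Ash% = 0.413 / 11.64 x 100
Ash% = 3.55%


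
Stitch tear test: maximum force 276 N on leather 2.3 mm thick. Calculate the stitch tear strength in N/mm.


Stitch tear strength = force / thickness
STS = 276 / 2.3 = 120.0 N/mm


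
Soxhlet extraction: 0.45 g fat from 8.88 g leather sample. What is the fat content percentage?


5.1%

Fat content = 0.45 / 8.88 x 100
Fat = 5.1%


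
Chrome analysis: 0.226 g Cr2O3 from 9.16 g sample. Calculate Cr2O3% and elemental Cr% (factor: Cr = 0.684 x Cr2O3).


Cr2O3 = 2.47%
Cr = 1.69%


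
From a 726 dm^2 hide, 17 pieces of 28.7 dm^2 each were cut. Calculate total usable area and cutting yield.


Usable area = 487.9 dm^2
Yield = 67.2%


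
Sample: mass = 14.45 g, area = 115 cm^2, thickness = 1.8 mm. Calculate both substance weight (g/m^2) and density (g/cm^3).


Substance weight = 1256.5 g/m^2
Density = 0.698 g/cm^3


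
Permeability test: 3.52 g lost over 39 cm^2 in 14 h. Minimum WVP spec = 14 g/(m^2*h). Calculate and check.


WVP = 3.52 / (39 x 14) x 10000 = 64.47 g/(m^2*h)
Minimum: 14 g/(m^2*h)
Meets spec: Yes


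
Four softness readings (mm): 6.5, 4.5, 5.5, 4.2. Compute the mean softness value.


Sum = 6.5 + 4.5 + 5.5 + 4.2
Mean = 20.7 / 4 = 5.18 mm


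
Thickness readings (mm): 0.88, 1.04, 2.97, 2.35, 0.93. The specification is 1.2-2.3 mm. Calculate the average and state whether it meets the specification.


Sum = 8.17
Average = 8.17 / 5 = 1.63 mm
Specification range: 1.2 to 2.3 mm
Within spec: Yes


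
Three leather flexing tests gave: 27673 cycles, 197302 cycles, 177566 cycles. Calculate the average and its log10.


Average = 134180 cycles
log10 = 5.13


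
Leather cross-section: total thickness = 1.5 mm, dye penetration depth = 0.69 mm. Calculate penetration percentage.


Penetration% = 0.69 / 1.5 x 100
Penetration = 46.0%


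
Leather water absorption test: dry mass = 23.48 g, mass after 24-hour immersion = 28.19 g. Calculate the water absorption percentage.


Water absorbed = 28.19 - 23.48 = 4.71 g
WA% = 4.71 / 23.48 x 100 = 20.1%


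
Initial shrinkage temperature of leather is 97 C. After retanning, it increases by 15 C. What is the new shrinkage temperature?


112 C

New Ts = 97 + 15 = 112 C


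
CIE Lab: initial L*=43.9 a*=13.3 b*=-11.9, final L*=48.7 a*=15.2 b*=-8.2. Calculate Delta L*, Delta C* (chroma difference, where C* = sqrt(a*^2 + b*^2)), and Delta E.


Delta L* = 48.7 - 43.9 = 4.8
C1* = sqrt((13.3)^2 + (-11.9)^2) = 17.847
C2* = sqrt((15.2)^2 + (-8.2)^2) = 17.271
Delta C* = 17.271 - 17.847 = -0.58
Delta E = sqrt((4.8)^2 + (1.9)^2 + (3.7)^2) = 6.35


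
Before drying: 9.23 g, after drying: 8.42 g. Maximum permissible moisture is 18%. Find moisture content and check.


Moisture content = 8.8%
Acceptable: Yes

MC = (9.23 - 8.42) / 9.23 x 100 = 8.8%
Maximum: 18%
Acceptable: Yes


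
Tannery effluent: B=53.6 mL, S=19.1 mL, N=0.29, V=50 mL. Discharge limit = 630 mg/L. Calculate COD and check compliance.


COD = (53.6 - 19.1) x 0.29 x 8000 / 50 = 1600.8 mg/L
Limit: 630 mg/L
Compliant: No


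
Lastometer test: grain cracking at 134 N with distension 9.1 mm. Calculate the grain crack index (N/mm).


Grain crack index = force / distension
Index = 134 / 9.1 = 14.7 N/mm


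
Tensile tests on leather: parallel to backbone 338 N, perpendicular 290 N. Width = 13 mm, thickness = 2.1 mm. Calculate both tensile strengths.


Area = 13 x 2.1 = 27.3 mm^2
TS (parallel) = 338 / 27.3 = 12.38 N/mm^2
TS (perpendicular) = 290 / 27.3 = 10.62 N/mm^2


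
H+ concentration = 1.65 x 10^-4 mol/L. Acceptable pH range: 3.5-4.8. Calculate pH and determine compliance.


pH = -log10(1.65 x 10^-4) = 3.78
Range: 3.5 to 4.8
Compliant: Yes


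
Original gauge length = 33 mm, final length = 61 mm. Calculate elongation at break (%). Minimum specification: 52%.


Extension = 61 - 33 = 28 mm
Elongation = 28 / 33 x 100 = 84.8%
Minimum required: 52%
Meets specification: Yes


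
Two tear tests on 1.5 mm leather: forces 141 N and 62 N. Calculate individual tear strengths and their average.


Tear 1 = 94.0 N/mm
Tear 2 = 41.3 N/mm
Average = 67.7 N/mm

Tear 1 = 141 / 1.5 = 94.0 N/mm
Tear 2 = 62 / 1.5 = 41.3 N/mm
Average = (94.0 + 41.3) / 2 = 67.7 N/mm


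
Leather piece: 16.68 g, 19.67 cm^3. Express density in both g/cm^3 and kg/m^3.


0.848 g/cm^3
848 kg/m^3

Density = 16.68 / 19.67 = 0.848 g/cm^3
Convert: 0.848 x 1000 = 848 kg/m^3


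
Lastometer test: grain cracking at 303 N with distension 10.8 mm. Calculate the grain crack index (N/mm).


Grain crack index = force / distension
Index = 303 / 10.8 = 28.1 N/mm


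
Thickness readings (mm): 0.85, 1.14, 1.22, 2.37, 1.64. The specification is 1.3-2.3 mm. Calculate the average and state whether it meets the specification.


Average = 1.44 mm
Within specification: Yes


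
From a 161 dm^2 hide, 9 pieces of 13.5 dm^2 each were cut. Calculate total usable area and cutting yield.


Usable area = 121.5 dm^2
Yield = 75.5%

Total usable = 9 x 13.5 = 121.5 dm^2
Yield = 121.5 / 161 x 100 = 75.5%


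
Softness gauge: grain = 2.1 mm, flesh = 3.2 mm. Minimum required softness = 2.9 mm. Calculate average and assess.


Average = (2.1 + 3.2) / 2 = 2.65 mm
Minimum = 2.9 mm
Meets requirement: No


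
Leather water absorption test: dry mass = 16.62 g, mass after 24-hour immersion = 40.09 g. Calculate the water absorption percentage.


141.2%

Water absorbed = 40.09 - 16.62 = 23.47 g
WA% = 23.47 / 16.62 x 100 = 141.2%


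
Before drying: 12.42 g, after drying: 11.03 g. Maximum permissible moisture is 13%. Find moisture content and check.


Moisture content = 11.2%
Acceptable: Yes

MC = (12.42 - 11.03) / 12.42 x 100 = 11.2%
Maximum: 13%
Acceptable: Yes


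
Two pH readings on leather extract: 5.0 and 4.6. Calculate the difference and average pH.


Difference = 0.4
Average pH = 4.80

Difference = |5.0 - 4.6| = 0.4
Average = (5.0 + 4.6) / 2 = 4.80


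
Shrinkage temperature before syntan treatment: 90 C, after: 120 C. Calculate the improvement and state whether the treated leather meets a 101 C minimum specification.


Improvement = 120 - 90 = 30 C
Spec check: 120 C >= 101 C? Yes


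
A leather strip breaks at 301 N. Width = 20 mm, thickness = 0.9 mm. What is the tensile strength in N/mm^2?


16.72 N/mm^2

Cross-sectional area = 20 x 0.9 = 18.0 mm^2
Tensile strength = 301 / 18.0 = 16.72 N/mm^2


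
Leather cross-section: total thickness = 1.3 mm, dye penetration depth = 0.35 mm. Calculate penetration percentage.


Penetration% = 0.35 / 1.3 x 100
Penetration = 26.9%


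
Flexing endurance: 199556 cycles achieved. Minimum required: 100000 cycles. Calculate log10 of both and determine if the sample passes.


Achieved: log10 = 5.30
Required: log10 = 5.00
Passes: Yes

log10(199556) = 5.30
log10(100000) = 5.00
Passes: Yes


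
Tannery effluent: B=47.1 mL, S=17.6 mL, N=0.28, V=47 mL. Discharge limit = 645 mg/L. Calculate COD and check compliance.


COD = 1406.0 mg/L
Compliant: No


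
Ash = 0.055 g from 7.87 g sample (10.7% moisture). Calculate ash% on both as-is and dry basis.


As-is ash = 0.70%
Dry-basis ash = 0.78%


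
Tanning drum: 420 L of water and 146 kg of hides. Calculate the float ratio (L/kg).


Float ratio = water / hide weight
Ratio = 420 / 146 = 2.9


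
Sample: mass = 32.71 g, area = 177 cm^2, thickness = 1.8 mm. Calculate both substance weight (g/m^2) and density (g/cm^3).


Substance weight = 1848.0 g/m^2
Density = 1.027 g/cm^3

SW = 32.71 / 177 x 10000 = 1848.0 g/m^2
Volume = 177 x 1.8 / 10 = 31.86 cm^3
Density = 32.71 / 31.86 = 1.027 g/cm^3


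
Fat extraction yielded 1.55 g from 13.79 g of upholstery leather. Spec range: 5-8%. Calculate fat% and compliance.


Fat% = 1.55 / 13.79 x 100 = 11.2%
Spec range: 5-8%
Compliant: No


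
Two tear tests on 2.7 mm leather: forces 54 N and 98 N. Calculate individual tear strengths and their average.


Tear 1 = 54 / 2.7 = 20.0 N/mm
Tear 2 = 98 / 2.7 = 36.3 N/mm
Average = (20.0 + 36.3) / 2 = 28.2 N/mm


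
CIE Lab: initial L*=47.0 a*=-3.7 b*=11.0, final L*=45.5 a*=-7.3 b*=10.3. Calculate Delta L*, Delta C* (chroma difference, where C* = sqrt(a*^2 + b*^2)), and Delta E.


Delta L* = -1.5
Delta C* = 1.02
Delta E = 3.96

Delta L* = 45.5 - 47.0 = -1.5
C1* = sqrt((-3.7)^2 + (11.0)^2) = 11.606
C2* = sqrt((-7.3)^2 + (10.3)^2) = 12.625
Delta C* = 12.625 - 11.606 = 1.02
Delta E = sqrt((-1.5)^2 + (-3.6)^2 + (-0.7)^2) = 3.96


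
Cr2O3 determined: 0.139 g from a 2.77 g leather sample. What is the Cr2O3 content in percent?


Cr2O3% = 0.139 / 2.77 x 100
Cr2O3% = 5.02%


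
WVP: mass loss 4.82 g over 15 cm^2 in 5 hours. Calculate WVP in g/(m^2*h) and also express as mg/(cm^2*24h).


WVP = 4.82 / (15 x 5) x 10000 = 642.67 g/(m^2*h)
Mass loss in mg = 4.82 x 1000 = 4820 mg
Per cm^2 per 24h in mg: 4820 x 24 / (15 x 5) = 115680 / 75 = 1542.40 mg/(cm^2*24h)


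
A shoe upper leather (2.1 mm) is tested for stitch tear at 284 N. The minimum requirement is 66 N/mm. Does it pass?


STS = 284 / 2.1 = 135.2 N/mm
Minimum required: 66 N/mm
Passes: Yes


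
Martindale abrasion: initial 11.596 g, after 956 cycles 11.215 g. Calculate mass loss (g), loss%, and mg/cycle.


Loss = 11.596 - 11.215 = 0.381 g
Loss% = 0.381 / 11.596 x 100 = 3.29%
Rate = 0.381 / 956 x 1000 = 0.399 mg/cycle


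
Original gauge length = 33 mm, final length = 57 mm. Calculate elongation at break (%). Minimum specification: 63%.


Extension = 57 - 33 = 24 mm
Elongation = 24 / 33 x 100 = 72.7%
Minimum required: 63%
Meets specification: Yes


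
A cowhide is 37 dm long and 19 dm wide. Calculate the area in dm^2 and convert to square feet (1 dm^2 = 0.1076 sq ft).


Area = 37 x 19 = 703 dm^2
Conversion: 703 x 0.1076 = 75.64 sq ft


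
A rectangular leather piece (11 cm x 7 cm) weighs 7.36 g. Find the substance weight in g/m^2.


Area = 11 x 7 = 77 cm^2
SW = 7.36 / 77 x 10000 = 955.8 g/m^2


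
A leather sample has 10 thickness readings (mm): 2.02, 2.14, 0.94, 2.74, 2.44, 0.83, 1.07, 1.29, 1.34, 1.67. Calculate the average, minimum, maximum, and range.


Average = 1.65 mm
Min = 0.83 mm
Max = 2.74 mm
Range = 1.91 mm

Sum = 16.48
Average = 16.48 / 10 = 1.65 mm
Minimum = 0.83 mm
Maximum = 2.74 mm
Range = 2.74 - 0.83 = 1.91 mm


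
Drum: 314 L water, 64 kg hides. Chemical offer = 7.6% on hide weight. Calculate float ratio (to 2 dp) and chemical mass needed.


Float ratio = 314 / 64 = 4.91
Chemical = 64 x 7.6 / 100 = 4.864 kg


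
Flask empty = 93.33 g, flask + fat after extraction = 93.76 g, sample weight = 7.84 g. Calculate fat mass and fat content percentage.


Fat mass = 93.76 - 93.33 = 0.43 g
Fat% = 0.43 / 7.84 x 100 = 5.5%


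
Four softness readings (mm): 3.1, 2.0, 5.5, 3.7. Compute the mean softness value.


3.58 mm

Sum = 3.1 + 2.0 + 5.5 + 3.7
Mean = 14.3 / 4 = 3.58 mm


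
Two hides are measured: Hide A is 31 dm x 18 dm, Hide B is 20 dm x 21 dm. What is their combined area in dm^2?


Hide A area = 31 x 18 = 558 dm^2
Hide B area = 20 x 21 = 420 dm^2
Total = 558 + 420 = 978 dm^2


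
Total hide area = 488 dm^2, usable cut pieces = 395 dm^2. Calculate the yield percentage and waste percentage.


Yield = 395 / 488 x 100 = 80.9%
Waste = 488 - 395 = 93 dm^2
Waste% = 100 - 80.9 = 19.1%


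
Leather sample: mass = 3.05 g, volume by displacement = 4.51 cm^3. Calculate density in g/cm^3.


Density = mass / volume
Density = 3.05 / 4.51 = 0.676 g/cm^3


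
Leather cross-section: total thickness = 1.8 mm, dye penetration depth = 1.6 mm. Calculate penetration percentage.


Penetration% = 1.6 / 1.8 x 100
Penetration = 88.9%


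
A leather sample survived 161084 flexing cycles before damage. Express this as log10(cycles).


5.21


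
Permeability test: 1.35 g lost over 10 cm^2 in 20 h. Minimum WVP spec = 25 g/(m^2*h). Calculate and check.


WVP = 1.35 / (10 x 20) x 10000 = 67.50 g/(m^2*h)
Minimum: 25 g/(m^2*h)
Meets spec: Yes


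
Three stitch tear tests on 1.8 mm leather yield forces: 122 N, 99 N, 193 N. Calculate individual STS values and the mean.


STS1 = 67.8 N/mm
STS2 = 55.0 N/mm
STS3 = 107.2 N/mm
Mean = 76.7 N/mm


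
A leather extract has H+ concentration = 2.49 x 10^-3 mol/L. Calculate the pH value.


pH = -log10[H+]
pH = -log10(2.49 x 10^-3) = 2.60


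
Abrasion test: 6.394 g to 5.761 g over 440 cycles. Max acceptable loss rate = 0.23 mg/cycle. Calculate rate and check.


Rate = 1.439 mg/cycle
Passes: No


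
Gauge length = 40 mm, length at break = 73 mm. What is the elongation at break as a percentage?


Extension = 73 - 40 = 33 mm
Elongation = 33 / 40 x 100 = 82.5%


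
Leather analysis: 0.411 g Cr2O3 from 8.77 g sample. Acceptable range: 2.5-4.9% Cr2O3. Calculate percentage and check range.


Cr2O3% = 0.411 / 8.77 x 100 = 4.69%
Acceptable range: 2.5 to 4.9%
Within range: Yes


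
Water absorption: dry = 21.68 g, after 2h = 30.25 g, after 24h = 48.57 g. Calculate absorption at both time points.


2h absorption = 39.5%
24h absorption = 124.0%

WA (2h) = (30.25 - 21.68) / 21.68 x 100 = 39.5%
WA (24h) = (48.57 - 21.68) / 21.68 x 100 = 124.0%


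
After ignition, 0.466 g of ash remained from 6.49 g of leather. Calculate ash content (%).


7.18%

Ash% = 0.466 / 6.49 x 100
Ash% = 7.18%


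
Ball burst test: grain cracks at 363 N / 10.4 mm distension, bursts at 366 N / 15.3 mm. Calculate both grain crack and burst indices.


Crack index = 363 / 10.4 = 34.9 N/mm
Burst index = 366 / 15.3 = 23.9 N/mm


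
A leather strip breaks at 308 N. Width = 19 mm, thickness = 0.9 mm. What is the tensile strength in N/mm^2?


Cross-sectional area = 19 x 0.9 = 17.1 mm^2
Tensile strength = 308 / 17.1 = 18.01 N/mm^2


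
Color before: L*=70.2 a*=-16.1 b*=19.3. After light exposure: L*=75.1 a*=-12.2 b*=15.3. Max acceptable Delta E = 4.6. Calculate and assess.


dL = 4.9, da = 3.9, db = -4.0
dE = sqrt((4.9)^2 + (3.9)^2 + (-4.0)^2) = 7.43
Max = 4.6
Passes: No


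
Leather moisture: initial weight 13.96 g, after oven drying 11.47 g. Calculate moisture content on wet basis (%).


Moisture = 13.96 - 11.47 = 2.49 g
MC = 2.49 / 13.96 x 100 = 17.8%


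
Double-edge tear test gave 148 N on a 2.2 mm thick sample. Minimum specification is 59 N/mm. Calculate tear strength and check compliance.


Tear strength = 148 / 2.2 = 67.3 N/mm
Required minimum = 59 N/mm
Compliant: Yes


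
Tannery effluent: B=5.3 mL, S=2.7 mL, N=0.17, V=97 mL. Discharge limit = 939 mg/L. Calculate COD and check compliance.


COD = 36.5 mg/L
Compliant: Yes

COD = (5.3 - 2.7) x 0.17 x 8000 / 97 = 36.5 mg/L
Limit: 939 mg/L
Compliant: Yes
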